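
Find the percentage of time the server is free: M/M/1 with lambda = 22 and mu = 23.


Idle fraction = (1 - rho) * 100 = (1 - 22/23) * 100 = 4.3%

4.3%


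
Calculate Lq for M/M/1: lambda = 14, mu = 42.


rho = 14/42; Lq = rho^2/(1-rho) = 0.17

0.17


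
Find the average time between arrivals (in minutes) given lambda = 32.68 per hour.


Mean interarrival time = 60/lambda = 60/32.68 = 1.84 minutes

1.84 minutes


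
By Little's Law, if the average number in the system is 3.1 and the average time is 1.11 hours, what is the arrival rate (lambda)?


lambda = L / W = 3.1 / 1.11 = 2.79 per hour

2.79 per hour


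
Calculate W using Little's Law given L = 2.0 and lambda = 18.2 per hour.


W = L / lambda = 2.0 / 18.2 = 0.1099 hours

0.1099 hours


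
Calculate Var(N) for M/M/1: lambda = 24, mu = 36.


rho = 24/36; Var(N) = rho/(1-rho)^2 = 6.0

6.0


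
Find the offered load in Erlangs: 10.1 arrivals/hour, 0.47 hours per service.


Offered load a = lambda * E[S] = 10.1 * 0.47 = 4.75 Erlangs

4.75 Erlangs


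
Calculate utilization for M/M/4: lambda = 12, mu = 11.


rho = lambda/(c*mu) = 12/(4*11) = 0.2727

0.2727


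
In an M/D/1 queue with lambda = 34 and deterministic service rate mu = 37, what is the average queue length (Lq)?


M/D/1: Lq = rho^2 / (2*(1-rho)) where rho = 34/37; Lq = 5.21

5.21


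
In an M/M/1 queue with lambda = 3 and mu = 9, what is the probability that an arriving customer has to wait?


P(wait) = rho = lambda/mu = 3/9 = 0.3333

0.3333


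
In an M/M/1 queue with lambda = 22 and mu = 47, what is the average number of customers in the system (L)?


rho = 22/47; L = rho/(1-rho) = 0.88

0.88


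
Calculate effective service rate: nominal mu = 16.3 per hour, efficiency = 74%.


Effective rate = mu * efficiency = 16.3 * 0.74 = 12.06 per hour

12.06 per hour


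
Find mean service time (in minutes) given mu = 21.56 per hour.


Mean service time = 60/mu = 60/21.56 = 2.78 minutes

2.78 minutes


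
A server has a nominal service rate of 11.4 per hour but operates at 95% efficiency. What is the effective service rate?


Effective rate = mu * efficiency = 11.4 * 0.95 = 10.83 per hour

10.83 per hour


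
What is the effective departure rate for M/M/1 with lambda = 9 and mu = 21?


For a stable queue (lambda < mu), throughput = lambda = 9 per hour

9 per hour


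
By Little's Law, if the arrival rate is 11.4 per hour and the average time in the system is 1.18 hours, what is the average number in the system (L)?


L = lambda * W = 11.4 * 1.18 = 13.45

13.45


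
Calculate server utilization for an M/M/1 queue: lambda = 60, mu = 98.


rho = lambda/mu = 60/98 = 0.6122

0.6122


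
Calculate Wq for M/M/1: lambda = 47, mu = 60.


rho = 47/60; Wq = rho/(mu - lambda) = 0.0603 hours

0.0603 hours


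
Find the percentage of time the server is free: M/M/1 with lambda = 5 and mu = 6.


Idle fraction = (1 - rho) * 100 = (1 - 5/6) * 100 = 16.7%

16.7%


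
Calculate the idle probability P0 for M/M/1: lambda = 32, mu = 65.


P0 = 1 - rho = 1 - 32/65 = 0.5077

0.5077


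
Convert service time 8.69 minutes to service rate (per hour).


mu = 60 / avg_service_time = 60 / 8.69 = 6.9 per hour

6.9 per hour


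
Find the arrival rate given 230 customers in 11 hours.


lambda = total arrivals / time = 230 / 11 = 20.91 per hour

20.91 per hour


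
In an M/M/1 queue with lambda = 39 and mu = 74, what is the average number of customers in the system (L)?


rho = 39/74; L = rho/(1-rho) = 1.11

1.11


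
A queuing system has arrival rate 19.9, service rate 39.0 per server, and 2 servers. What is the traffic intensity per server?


rho = lambda / (c * mu) = 19.9 / (2 * 39.0) = 0.2551

0.2551


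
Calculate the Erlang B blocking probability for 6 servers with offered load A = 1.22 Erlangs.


B(N,A) = (A^N/N!) / sum(A^k/k!, k=0..N) with N=6, A=1.22 = 0.0014

0.0014


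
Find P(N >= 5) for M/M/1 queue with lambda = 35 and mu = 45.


P(N >= 5) = rho^5 = (35/45)^5 = 0.2846

0.2846


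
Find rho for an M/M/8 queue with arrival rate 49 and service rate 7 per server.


rho = lambda/(c*mu) = 49/(8*7) = 0.875

0.875


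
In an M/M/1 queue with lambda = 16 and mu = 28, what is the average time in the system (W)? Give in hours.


W = 1/(mu - lambda) = 1/(28 - 16) = 0.0833 hours

0.0833 hours


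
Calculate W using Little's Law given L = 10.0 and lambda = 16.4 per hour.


W = L / lambda = 10.0 / 16.4 = 0.6098 hours

0.6098 hours


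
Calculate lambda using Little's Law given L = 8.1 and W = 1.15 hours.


lambda = L / W = 8.1 / 1.15 = 7.04 per hour

7.04 per hour


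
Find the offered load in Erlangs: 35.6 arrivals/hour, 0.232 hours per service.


Offered load a = lambda * E[S] = 35.6 * 0.232 = 8.26 Erlangs

8.26 Erlangs


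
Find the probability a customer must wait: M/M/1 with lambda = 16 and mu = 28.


P(wait) = rho = lambda/mu = 16/28 = 0.5714

0.5714


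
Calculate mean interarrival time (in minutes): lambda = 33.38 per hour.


Mean interarrival time = 60/lambda = 60/33.38 = 1.8 minutes

1.8 minutes


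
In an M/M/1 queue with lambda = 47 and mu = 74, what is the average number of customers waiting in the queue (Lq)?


rho = 47/74; Lq = rho^2/(1-rho) = 1.11

1.11


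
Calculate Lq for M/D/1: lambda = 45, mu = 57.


M/D/1: Lq = rho^2 / (2*(1-rho)) where rho = 45/57; Lq = 1.48

1.48


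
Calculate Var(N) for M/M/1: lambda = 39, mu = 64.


rho = 39/64; Var(N) = rho/(1-rho)^2 = 3.99

3.99


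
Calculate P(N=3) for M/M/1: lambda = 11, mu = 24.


rho = 11/24; P(n) = (1-rho)*rho^n = (1-11/24)*(11/24)^3 = 0.0522

0.0522


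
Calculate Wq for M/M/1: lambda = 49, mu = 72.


rho = 49/72; Wq = rho/(mu - lambda) = 0.0296 hours

0.0296 hours


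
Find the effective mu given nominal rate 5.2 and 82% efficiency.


Effective rate = mu * efficiency = 5.2 * 0.82 = 4.26 per hour

4.26 per hour


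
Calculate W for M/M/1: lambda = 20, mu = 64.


W = 1/(mu - lambda) = 1/(64 - 20) = 0.0227 hours

0.0227 hours


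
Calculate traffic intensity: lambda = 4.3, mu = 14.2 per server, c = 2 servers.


rho = lambda / (c * mu) = 4.3 / (2 * 14.2) = 0.1514

0.1514


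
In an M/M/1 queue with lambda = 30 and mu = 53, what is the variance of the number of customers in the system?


rho = 30/53; Var(N) = rho/(1-rho)^2 = 3.01

3.01


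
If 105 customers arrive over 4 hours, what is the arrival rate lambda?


lambda = total arrivals / time = 105 / 4 = 26.25 per hour

26.25 per hour


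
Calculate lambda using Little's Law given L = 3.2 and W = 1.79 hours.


lambda = L / W = 3.2 / 1.79 = 1.79 per hour

1.79 per hour


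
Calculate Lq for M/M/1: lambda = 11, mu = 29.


rho = 11/29; Lq = rho^2/(1-rho) = 0.23

0.23


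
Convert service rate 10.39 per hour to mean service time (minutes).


Mean service time = 60/mu = 60/10.39 = 5.77 minutes

5.77 minutes


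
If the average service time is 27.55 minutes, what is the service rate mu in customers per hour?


mu = 60 / avg_service_time = 60 / 27.55 = 2.18 per hour

2.18 per hour


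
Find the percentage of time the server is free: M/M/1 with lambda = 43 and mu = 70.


Idle fraction = (1 - rho) * 100 = (1 - 43/70) * 100 = 38.6%

38.6%


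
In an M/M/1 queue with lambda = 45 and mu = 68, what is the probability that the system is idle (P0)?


P0 = 1 - rho = 1 - 45/68 = 0.3382

0.3382


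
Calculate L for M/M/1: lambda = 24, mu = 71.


rho = 24/71; L = rho/(1-rho) = 0.51

0.51


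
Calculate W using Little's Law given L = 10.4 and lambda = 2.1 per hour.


W = L / lambda = 10.4 / 2.1 = 4.9524 hours

4.9524 hours


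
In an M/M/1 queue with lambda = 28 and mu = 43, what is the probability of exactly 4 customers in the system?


rho = 28/43; P(n) = (1-rho)*rho^n = (1-28/43)*(28/43)^4 = 0.0627

0.0627


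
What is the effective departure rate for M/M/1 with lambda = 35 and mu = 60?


For a stable queue (lambda < mu), throughput = lambda = 35 per hour

35 per hour


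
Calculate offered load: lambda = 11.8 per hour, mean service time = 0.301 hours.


Offered load a = lambda * E[S] = 11.8 * 0.301 = 3.55 Erlangs

3.55 Erlangs


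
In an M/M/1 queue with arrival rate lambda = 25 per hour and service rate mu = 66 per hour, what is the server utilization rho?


rho = lambda/mu = 25/66 = 0.3788

0.3788


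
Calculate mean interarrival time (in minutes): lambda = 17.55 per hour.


Mean interarrival time = 60/lambda = 60/17.55 = 3.42 minutes

3.42 minutes


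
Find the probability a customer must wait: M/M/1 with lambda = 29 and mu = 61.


P(wait) = rho = lambda/mu = 29/61 = 0.4754

0.4754


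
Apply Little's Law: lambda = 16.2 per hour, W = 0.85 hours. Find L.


L = lambda * W = 16.2 * 0.85 = 13.77

13.77


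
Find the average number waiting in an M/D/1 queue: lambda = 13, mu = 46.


M/D/1: Lq = rho^2 / (2*(1-rho)) where rho = 13/46; Lq = 0.06

0.06


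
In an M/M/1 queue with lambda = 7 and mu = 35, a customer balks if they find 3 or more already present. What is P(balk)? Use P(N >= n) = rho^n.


P(N >= 3) = rho^3 = (7/35)^3 = 0.008

0.008


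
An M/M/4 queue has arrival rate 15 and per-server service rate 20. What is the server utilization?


rho = lambda/(c*mu) = 15/(4*20) = 0.1875

0.1875


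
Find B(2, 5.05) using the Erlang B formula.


B(N,A) = (A^N/N!) / sum(A^k/k!, k=0..N) with N=2, A=5.05 = 0.6782

0.6782


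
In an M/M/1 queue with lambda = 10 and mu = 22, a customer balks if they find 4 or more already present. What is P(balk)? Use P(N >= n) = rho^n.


P(N >= 4) = rho^4 = (10/22)^4 = 0.0427

0.0427


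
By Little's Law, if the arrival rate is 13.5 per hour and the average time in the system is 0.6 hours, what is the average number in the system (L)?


L = lambda * W = 13.5 * 0.6 = 8.1

8.1


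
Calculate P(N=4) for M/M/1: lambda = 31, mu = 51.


rho = 31/51; P(n) = (1-rho)*rho^n = (1-31/51)*(31/51)^4 = 0.0535

0.0535


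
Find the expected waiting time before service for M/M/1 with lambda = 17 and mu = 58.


rho = 17/58; Wq = rho/(mu - lambda) = 0.0071 hours

0.0071 hours


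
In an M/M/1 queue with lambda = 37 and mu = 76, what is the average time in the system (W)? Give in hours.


W = 1/(mu - lambda) = 1/(76 - 37) = 0.0256 hours

0.0256 hours


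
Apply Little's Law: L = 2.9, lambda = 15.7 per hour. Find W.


W = L / lambda = 2.9 / 15.7 = 0.1847 hours

0.1847 hours


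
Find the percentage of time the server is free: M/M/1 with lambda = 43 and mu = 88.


Idle fraction = (1 - rho) * 100 = (1 - 43/88) * 100 = 51.1%

51.1%


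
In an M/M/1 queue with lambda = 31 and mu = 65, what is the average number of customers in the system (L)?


rho = 31/65; L = rho/(1-rho) = 0.91

0.91


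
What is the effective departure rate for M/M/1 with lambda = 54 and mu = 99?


For a stable queue (lambda < mu), throughput = lambda = 54 per hour

54 per hour


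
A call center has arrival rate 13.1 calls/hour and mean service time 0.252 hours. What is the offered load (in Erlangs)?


Offered load a = lambda * E[S] = 13.1 * 0.252 = 3.3 Erlangs

3.3 Erlangs


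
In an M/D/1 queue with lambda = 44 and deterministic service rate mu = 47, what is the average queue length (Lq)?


M/D/1: Lq = rho^2 / (2*(1-rho)) where rho = 44/47; Lq = 6.87

6.87


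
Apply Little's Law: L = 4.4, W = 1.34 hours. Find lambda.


lambda = L / W = 4.4 / 1.34 = 3.28 per hour

3.28 per hour


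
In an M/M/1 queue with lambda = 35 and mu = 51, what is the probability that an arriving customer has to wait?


P(wait) = rho = lambda/mu = 35/51 = 0.6863

0.6863


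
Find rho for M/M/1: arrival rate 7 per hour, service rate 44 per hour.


rho = lambda/mu = 7/44 = 0.1591

0.1591


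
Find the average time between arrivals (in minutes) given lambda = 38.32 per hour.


Mean interarrival time = 60/lambda = 60/38.32 = 1.57 minutes

1.57 minutes


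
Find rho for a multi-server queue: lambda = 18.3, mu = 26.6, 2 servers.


rho = lambda / (c * mu) = 18.3 / (2 * 26.6) = 0.344

0.344


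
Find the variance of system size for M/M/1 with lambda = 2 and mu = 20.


rho = 2/20; Var(N) = rho/(1-rho)^2 = 0.12

0.12


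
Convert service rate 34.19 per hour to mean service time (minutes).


Mean service time = 60/mu = 60/34.19 = 1.75 minutes

1.75 minutes


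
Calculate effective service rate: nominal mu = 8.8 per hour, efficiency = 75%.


Effective rate = mu * efficiency = 8.8 * 0.75 = 6.6 per hour

6.6 per hour


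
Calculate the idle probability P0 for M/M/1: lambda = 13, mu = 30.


P0 = 1 - rho = 1 - 13/30 = 0.5667

0.5667


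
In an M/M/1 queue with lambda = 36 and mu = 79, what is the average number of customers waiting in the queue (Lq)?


rho = 36/79; Lq = rho^2/(1-rho) = 0.38

0.38


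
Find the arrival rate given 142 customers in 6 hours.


lambda = total arrivals / time = 142 / 6 = 23.67 per hour

23.67 per hour


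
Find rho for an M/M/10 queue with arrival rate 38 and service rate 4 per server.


rho = lambda/(c*mu) = 38/(10*4) = 0.95

0.95


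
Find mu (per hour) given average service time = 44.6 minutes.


mu = 60 / avg_service_time = 60 / 44.6 = 1.35 per hour

1.35 per hour


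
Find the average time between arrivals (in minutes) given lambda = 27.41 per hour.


Mean interarrival time = 60/lambda = 60/27.41 = 2.19 minutes

2.19 minutes


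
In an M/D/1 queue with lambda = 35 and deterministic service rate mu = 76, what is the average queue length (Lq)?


M/D/1: Lq = rho^2 / (2*(1-rho)) where rho = 35/76; Lq = 0.2

0.2


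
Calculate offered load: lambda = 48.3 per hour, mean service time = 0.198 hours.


Offered load a = lambda * E[S] = 48.3 * 0.198 = 9.56 Erlangs

9.56 Erlangs


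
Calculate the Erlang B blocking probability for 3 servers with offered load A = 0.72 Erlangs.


B(N,A) = (A^N/N!) / sum(A^k/k!, k=0..N) with N=3, A=0.72 = 0.0305

0.0305


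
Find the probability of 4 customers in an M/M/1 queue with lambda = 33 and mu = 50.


rho = 33/50; P(n) = (1-rho)*rho^n = (1-33/50)*(33/50)^4 = 0.0645

0.0645


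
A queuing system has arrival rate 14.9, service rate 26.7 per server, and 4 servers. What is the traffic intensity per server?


rho = lambda / (c * mu) = 14.9 / (4 * 26.7) = 0.1395

0.1395


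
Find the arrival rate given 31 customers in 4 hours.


lambda = total arrivals / time = 31 / 4 = 7.75 per hour

7.75 per hour


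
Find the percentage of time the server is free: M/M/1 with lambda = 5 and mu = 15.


Idle fraction = (1 - rho) * 100 = (1 - 5/15) * 100 = 66.7%

66.7%


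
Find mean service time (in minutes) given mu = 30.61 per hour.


Mean service time = 60/mu = 60/30.61 = 1.96 minutes

1.96 minutes


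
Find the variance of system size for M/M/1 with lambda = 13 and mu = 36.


rho = 13/36; Var(N) = rho/(1-rho)^2 = 0.88

0.88


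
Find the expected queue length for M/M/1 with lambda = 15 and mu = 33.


rho = 15/33; Lq = rho^2/(1-rho) = 0.38

0.38


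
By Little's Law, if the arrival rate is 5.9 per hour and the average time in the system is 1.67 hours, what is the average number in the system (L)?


L = lambda * W = 5.9 * 1.67 = 9.85

9.85


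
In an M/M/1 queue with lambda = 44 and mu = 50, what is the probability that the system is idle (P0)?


P0 = 1 - rho = 1 - 44/50 = 0.12

0.12


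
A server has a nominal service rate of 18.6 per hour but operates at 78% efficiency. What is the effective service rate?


Effective rate = mu * efficiency = 18.6 * 0.78 = 14.51 per hour

14.51 per hour


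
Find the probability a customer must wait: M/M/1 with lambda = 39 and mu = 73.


P(wait) = rho = lambda/mu = 39/73 = 0.5342

0.5342


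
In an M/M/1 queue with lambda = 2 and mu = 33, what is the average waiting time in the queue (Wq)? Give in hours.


rho = 2/33; Wq = rho/(mu - lambda) = 0.002 hours

0.002 hours


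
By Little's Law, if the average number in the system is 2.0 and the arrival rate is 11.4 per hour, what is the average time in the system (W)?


W = L / lambda = 2.0 / 11.4 = 0.1754 hours

0.1754 hours


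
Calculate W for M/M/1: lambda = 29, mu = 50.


W = 1/(mu - lambda) = 1/(50 - 29) = 0.0476 hours

0.0476 hours


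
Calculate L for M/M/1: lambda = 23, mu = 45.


rho = 23/45; L = rho/(1-rho) = 1.05

1.05


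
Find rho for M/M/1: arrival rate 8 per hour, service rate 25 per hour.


rho = lambda/mu = 8/25 = 0.32

0.32


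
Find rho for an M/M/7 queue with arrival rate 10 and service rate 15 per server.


rho = lambda/(c*mu) = 10/(7*15) = 0.0952

0.0952


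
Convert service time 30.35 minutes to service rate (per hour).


mu = 60 / avg_service_time = 60 / 30.35 = 1.98 per hour

1.98 per hour


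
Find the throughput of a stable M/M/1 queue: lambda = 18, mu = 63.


For a stable queue (lambda < mu), throughput = lambda = 18 per hour

18 per hour


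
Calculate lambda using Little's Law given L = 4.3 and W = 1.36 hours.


lambda = L / W = 4.3 / 1.36 = 3.16 per hour

3.16 per hour


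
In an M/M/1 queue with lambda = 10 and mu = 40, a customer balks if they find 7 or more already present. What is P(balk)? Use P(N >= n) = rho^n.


P(N >= 7) = rho^7 = (10/40)^7 = 0.0001

0.0001


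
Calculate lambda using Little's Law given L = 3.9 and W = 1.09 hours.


lambda = L / W = 3.9 / 1.09 = 3.58 per hour

3.58 per hour


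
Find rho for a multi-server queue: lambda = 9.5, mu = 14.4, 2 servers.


rho = lambda / (c * mu) = 9.5 / (2 * 14.4) = 0.3299

0.3299


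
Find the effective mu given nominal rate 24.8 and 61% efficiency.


Effective rate = mu * efficiency = 24.8 * 0.61 = 15.13 per hour

15.13 per hour


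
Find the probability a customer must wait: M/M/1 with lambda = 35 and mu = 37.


P(wait) = rho = lambda/mu = 35/37 = 0.9459

0.9459


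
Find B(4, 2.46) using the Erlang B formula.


B(N,A) = (A^N/N!) / sum(A^k/k!, k=0..N) with N=4, A=2.46 = 0.1454

0.1454


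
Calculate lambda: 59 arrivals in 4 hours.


lambda = total arrivals / time = 59 / 4 = 14.75 per hour

14.75 per hour


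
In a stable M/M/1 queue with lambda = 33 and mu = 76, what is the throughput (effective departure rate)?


For a stable queue (lambda < mu), throughput = lambda = 33 per hour

33 per hour


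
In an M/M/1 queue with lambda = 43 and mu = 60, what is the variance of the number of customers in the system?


rho = 43/60; Var(N) = rho/(1-rho)^2 = 8.93

8.93


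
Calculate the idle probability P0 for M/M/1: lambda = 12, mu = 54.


P0 = 1 - rho = 1 - 12/54 = 0.7778

0.7778


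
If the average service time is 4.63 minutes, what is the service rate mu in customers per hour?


mu = 60 / avg_service_time = 60 / 4.63 = 12.96 per hour

12.96 per hour


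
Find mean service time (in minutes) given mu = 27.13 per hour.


Mean service time = 60/mu = 60/27.13 = 2.21 minutes

2.21 minutes


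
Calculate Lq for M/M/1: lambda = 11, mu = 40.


rho = 11/40; Lq = rho^2/(1-rho) = 0.1

0.1


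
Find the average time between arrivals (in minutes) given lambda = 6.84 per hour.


Mean interarrival time = 60/lambda = 60/6.84 = 8.77 minutes

8.77 minutes


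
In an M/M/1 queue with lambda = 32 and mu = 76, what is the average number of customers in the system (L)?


rho = 32/76; L = rho/(1-rho) = 0.73

0.73


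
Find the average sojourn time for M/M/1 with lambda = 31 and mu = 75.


W = 1/(mu - lambda) = 1/(75 - 31) = 0.0227 hours

0.0227 hours


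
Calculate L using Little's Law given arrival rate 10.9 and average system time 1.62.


L = lambda * W = 10.9 * 1.62 = 17.66

17.66


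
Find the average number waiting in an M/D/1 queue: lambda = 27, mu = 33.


M/D/1: Lq = rho^2 / (2*(1-rho)) where rho = 27/33; Lq = 1.84

1.84


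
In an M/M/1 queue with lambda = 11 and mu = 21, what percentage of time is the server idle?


Idle fraction = (1 - rho) * 100 = (1 - 11/21) * 100 = 47.6%

47.6%


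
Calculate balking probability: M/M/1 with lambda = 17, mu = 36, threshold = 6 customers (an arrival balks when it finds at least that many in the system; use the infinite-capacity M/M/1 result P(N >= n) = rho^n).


P(N >= 6) = rho^6 = (17/36)^6 = 0.0111

0.0111


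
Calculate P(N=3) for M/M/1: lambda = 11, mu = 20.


rho = 11/20; P(n) = (1-rho)*rho^n = (1-11/20)*(11/20)^3 = 0.0749

0.0749


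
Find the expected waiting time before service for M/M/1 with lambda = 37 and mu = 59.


rho = 37/59; Wq = rho/(mu - lambda) = 0.0285 hours

0.0285 hours


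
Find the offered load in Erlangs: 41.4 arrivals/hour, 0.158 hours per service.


Offered load a = lambda * E[S] = 41.4 * 0.158 = 6.54 Erlangs

6.54 Erlangs


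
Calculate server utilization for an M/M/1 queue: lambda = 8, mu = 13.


rho = lambda/mu = 8/13 = 0.6154

0.6154


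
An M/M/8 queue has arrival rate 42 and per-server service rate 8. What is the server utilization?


rho = lambda/(c*mu) = 42/(8*8) = 0.6563

0.6563


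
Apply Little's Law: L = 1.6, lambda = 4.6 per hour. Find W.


W = L / lambda = 1.6 / 4.6 = 0.3478 hours

0.3478 hours


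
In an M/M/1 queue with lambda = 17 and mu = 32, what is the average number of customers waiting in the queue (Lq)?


rho = 17/32; Lq = rho^2/(1-rho) = 0.6

0.6


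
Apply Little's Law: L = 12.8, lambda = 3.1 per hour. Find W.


W = L / lambda = 12.8 / 3.1 = 4.129 hours

4.129 hours


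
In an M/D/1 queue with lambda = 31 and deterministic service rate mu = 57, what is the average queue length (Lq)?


M/D/1: Lq = rho^2 / (2*(1-rho)) where rho = 31/57; Lq = 0.32

0.32


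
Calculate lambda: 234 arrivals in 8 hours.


lambda = total arrivals / time = 234 / 8 = 29.25 per hour

29.25 per hour


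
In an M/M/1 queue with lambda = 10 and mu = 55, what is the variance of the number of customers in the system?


rho = 10/55; Var(N) = rho/(1-rho)^2 = 0.27

0.27


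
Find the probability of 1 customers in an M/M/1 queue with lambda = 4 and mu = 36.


rho = 4/36; P(n) = (1-rho)*rho^n = (1-4/36)*(4/36)^1 = 0.0988

0.0988


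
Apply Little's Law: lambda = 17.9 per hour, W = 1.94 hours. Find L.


L = lambda * W = 17.9 * 1.94 = 34.73

34.73


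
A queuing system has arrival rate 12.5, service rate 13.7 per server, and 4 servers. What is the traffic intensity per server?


rho = lambda / (c * mu) = 12.5 / (4 * 13.7) = 0.2281

0.2281


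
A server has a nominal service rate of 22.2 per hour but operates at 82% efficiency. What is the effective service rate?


Effective rate = mu * efficiency = 22.2 * 0.82 = 18.2 per hour

18.2 per hour


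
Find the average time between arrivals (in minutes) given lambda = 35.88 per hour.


Mean interarrival time = 60/lambda = 60/35.88 = 1.67 minutes

1.67 minutes


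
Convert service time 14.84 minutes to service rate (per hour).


mu = 60 / avg_service_time = 60 / 14.84 = 4.04 per hour

4.04 per hour


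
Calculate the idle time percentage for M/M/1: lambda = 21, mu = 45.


Idle fraction = (1 - rho) * 100 = (1 - 21/45) * 100 = 53.3%

53.3%


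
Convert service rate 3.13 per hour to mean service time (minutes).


Mean service time = 60/mu = 60/3.13 = 19.17 minutes

19.17 minutes


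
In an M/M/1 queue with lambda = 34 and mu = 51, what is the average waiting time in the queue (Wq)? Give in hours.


rho = 34/51; Wq = rho/(mu - lambda) = 0.0392 hours

0.0392 hours


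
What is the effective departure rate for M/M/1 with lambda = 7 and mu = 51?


For a stable queue (lambda < mu), throughput = lambda = 7 per hour

7 per hour


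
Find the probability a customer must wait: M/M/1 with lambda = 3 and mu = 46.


P(wait) = rho = lambda/mu = 3/46 = 0.0652

0.0652


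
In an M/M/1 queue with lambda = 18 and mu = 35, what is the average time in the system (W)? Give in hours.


W = 1/(mu - lambda) = 1/(35 - 18) = 0.0588 hours

0.0588 hours


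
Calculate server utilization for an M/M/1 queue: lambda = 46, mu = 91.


rho = lambda/mu = 46/91 = 0.5055

0.5055


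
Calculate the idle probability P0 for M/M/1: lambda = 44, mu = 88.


P0 = 1 - rho = 1 - 44/88 = 0.5

0.5


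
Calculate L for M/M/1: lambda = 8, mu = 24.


rho = 8/24; L = rho/(1-rho) = 0.5

0.5


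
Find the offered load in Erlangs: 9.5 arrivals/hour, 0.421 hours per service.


Offered load a = lambda * E[S] = 9.5 * 0.421 = 4.0 Erlangs

4.0 Erlangs


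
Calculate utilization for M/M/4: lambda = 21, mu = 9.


rho = lambda/(c*mu) = 21/(4*9) = 0.5833

0.5833


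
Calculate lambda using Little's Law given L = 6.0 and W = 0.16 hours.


lambda = L / W = 6.0 / 0.16 = 37.5 per hour

37.5 per hour


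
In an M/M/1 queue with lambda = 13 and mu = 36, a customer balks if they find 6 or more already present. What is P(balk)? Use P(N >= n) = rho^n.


P(N >= 6) = rho^6 = (13/36)^6 = 0.0022

0.0022


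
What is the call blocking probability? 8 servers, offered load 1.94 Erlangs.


B(N,A) = (A^N/N!) / sum(A^k/k!, k=0..N) with N=8, A=1.94 = 0.0007

0.0007


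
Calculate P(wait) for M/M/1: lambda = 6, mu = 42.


P(wait) = rho = lambda/mu = 6/42 = 0.1429

0.1429


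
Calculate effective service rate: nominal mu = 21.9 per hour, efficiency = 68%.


Effective rate = mu * efficiency = 21.9 * 0.68 = 14.89 per hour

14.89 per hour


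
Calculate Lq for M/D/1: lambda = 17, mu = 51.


M/D/1: Lq = rho^2 / (2*(1-rho)) where rho = 17/51; Lq = 0.08

0.08


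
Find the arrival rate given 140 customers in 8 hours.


lambda = total arrivals / time = 140 / 8 = 17.5 per hour

17.5 per hour


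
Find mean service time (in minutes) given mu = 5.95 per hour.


Mean service time = 60/mu = 60/5.95 = 10.08 minutes

10.08 minutes


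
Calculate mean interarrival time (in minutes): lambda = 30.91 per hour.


Mean interarrival time = 60/lambda = 60/30.91 = 1.94 minutes

1.94 minutes


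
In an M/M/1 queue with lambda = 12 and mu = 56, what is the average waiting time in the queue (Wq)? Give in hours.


rho = 12/56; Wq = rho/(mu - lambda) = 0.0049 hours

0.0049 hours


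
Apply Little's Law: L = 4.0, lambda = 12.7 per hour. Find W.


W = L / lambda = 4.0 / 12.7 = 0.315 hours

0.315 hours


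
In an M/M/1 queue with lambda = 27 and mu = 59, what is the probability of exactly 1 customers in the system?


rho = 27/59; P(n) = (1-rho)*rho^n = (1-27/59)*(27/59)^1 = 0.2482

0.2482


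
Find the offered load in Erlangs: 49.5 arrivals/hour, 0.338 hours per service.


Offered load a = lambda * E[S] = 49.5 * 0.338 = 16.73 Erlangs

16.73 Erlangs


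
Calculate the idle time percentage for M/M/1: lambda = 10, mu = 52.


Idle fraction = (1 - rho) * 100 = (1 - 10/52) * 100 = 80.8%

80.8%


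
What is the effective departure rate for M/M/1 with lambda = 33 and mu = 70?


For a stable queue (lambda < mu), throughput = lambda = 33 per hour

33 per hour


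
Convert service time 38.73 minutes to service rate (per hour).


mu = 60 / avg_service_time = 60 / 38.73 = 1.55 per hour

1.55 per hour


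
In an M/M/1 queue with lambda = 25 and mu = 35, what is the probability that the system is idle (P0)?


P0 = 1 - rho = 1 - 25/35 = 0.2857

0.2857


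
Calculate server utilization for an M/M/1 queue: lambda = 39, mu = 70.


rho = lambda/mu = 39/70 = 0.5571

0.5571


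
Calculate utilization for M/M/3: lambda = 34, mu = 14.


rho = lambda/(c*mu) = 34/(3*14) = 0.8095

0.8095


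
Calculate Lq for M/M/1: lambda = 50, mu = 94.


rho = 50/94; Lq = rho^2/(1-rho) = 0.6

0.6


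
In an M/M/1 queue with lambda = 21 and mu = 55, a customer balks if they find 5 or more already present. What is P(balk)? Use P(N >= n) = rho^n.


P(N >= 5) = rho^5 = (21/55)^5 = 0.0081

0.0081


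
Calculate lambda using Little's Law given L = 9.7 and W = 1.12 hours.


lambda = L / W = 9.7 / 1.12 = 8.66 per hour

8.66 per hour


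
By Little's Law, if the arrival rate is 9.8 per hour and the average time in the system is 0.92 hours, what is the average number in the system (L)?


L = lambda * W = 9.8 * 0.92 = 9.02

9.02


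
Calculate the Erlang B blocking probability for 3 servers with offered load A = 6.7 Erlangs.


B(N,A) = (A^N/N!) / sum(A^k/k!, k=0..N) with N=3, A=6.7 = 0.6245

0.6245


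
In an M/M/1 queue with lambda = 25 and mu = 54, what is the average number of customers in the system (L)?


rho = 25/54; L = rho/(1-rho) = 0.86

0.86


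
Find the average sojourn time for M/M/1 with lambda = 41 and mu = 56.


W = 1/(mu - lambda) = 1/(56 - 41) = 0.0667 hours

0.0667 hours


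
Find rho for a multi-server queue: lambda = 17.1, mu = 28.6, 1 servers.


rho = lambda / (c * mu) = 17.1 / (1 * 28.6) = 0.5979

0.5979


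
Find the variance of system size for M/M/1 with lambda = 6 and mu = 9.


rho = 6/9; Var(N) = rho/(1-rho)^2 = 6.0

6.0


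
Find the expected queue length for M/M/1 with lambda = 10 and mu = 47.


rho = 10/47; Lq = rho^2/(1-rho) = 0.06

0.06


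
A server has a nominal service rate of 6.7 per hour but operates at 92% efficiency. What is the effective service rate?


Effective rate = mu * efficiency = 6.7 * 0.92 = 6.16 per hour

6.16 per hour


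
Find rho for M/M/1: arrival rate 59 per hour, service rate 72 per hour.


rho = lambda/mu = 59/72 = 0.8194

0.8194


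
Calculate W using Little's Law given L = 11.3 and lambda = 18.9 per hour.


W = L / lambda = 11.3 / 18.9 = 0.5979 hours

0.5979 hours


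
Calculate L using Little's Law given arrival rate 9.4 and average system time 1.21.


L = lambda * W = 9.4 * 1.21 = 11.37

11.37


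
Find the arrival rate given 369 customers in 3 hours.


lambda = total arrivals / time = 369 / 3 = 123.0 per hour

123.0 per hour


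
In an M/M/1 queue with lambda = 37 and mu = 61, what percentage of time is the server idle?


Idle fraction = (1 - rho) * 100 = (1 - 37/61) * 100 = 39.3%

39.3%


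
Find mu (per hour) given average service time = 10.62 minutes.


mu = 60 / avg_service_time = 60 / 10.62 = 5.65 per hour

5.65 per hour


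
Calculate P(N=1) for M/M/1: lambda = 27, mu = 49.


rho = 27/49; P(n) = (1-rho)*rho^n = (1-27/49)*(27/49)^1 = 0.2474

0.2474


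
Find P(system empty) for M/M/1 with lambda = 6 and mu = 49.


P0 = 1 - rho = 1 - 6/49 = 0.8776

0.8776


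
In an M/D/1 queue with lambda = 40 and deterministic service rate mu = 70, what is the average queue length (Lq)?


M/D/1: Lq = rho^2 / (2*(1-rho)) where rho = 40/70; Lq = 0.38

0.38


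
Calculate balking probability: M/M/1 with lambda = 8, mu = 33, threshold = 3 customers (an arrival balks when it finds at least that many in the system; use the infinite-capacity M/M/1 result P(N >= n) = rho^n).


P(N >= 3) = rho^3 = (8/33)^3 = 0.0142

0.0142


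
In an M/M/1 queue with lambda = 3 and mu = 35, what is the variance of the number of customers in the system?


rho = 3/35; Var(N) = rho/(1-rho)^2 = 0.1

0.1


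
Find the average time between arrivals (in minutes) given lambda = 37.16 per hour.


Mean interarrival time = 60/lambda = 60/37.16 = 1.61 minutes

1.61 minutes


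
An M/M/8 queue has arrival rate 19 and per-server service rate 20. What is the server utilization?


rho = lambda/(c*mu) = 19/(8*20) = 0.1188

0.1188


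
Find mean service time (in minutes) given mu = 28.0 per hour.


Mean service time = 60/mu = 60/28.0 = 2.14 minutes

2.14 minutes


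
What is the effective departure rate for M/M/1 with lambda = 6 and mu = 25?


For a stable queue (lambda < mu), throughput = lambda = 6 per hour

6 per hour


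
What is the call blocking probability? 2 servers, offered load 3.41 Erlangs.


B(N,A) = (A^N/N!) / sum(A^k/k!, k=0..N) with N=2, A=3.41 = 0.5687

0.5687


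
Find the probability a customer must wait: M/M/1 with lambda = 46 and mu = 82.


P(wait) = rho = lambda/mu = 46/82 = 0.561

0.561


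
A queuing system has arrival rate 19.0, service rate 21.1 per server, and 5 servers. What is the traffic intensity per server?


rho = lambda / (c * mu) = 19.0 / (5 * 21.1) = 0.1801

0.1801


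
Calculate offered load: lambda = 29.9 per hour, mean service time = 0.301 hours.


Offered load a = lambda * E[S] = 29.9 * 0.301 = 9.0 Erlangs

9.0 Erlangs


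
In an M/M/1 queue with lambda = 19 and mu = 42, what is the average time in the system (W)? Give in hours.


W = 1/(mu - lambda) = 1/(42 - 19) = 0.0435 hours

0.0435 hours


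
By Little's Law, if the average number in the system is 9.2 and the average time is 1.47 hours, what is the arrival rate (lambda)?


lambda = L / W = 9.2 / 1.47 = 6.26 per hour

6.26 per hour


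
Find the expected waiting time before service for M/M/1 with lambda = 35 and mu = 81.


rho = 35/81; Wq = rho/(mu - lambda) = 0.0094 hours

0.0094 hours


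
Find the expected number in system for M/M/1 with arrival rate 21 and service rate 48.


rho = 21/48; L = rho/(1-rho) = 0.78

0.78


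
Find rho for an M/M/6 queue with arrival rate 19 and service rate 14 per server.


rho = lambda/(c*mu) = 19/(6*14) = 0.2262

0.2262


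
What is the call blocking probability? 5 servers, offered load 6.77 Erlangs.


B(N,A) = (A^N/N!) / sum(A^k/k!, k=0..N) with N=5, A=6.77 = 0.4109

0.4109


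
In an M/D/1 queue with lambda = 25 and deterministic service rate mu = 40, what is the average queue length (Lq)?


M/D/1: Lq = rho^2 / (2*(1-rho)) where rho = 25/40; Lq = 0.52

0.52


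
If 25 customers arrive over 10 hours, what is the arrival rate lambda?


lambda = total arrivals / time = 25 / 10 = 2.5 per hour

2.5 per hour


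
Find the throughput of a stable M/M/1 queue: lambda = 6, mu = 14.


For a stable queue (lambda < mu), throughput = lambda = 6 per hour

6 per hour


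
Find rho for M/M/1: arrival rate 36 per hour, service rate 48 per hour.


rho = lambda/mu = 36/48 = 0.75

0.75


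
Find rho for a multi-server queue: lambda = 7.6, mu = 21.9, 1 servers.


rho = lambda / (c * mu) = 7.6 / (1 * 21.9) = 0.347

0.347


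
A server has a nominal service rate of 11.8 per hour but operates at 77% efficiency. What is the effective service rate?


Effective rate = mu * efficiency = 11.8 * 0.77 = 9.09 per hour

9.09 per hour


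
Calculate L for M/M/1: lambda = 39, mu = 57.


rho = 39/57; L = rho/(1-rho) = 2.17

2.17


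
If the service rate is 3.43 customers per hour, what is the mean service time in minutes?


Mean service time = 60/mu = 60/3.43 = 17.49 minutes

17.49 minutes


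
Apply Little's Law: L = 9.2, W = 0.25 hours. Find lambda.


lambda = L / W = 9.2 / 0.25 = 36.8 per hour

36.8 per hour


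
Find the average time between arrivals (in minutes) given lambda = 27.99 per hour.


Mean interarrival time = 60/lambda = 60/27.99 = 2.14 minutes

2.14 minutes


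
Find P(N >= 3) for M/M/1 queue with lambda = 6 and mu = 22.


P(N >= 3) = rho^3 = (6/22)^3 = 0.0203

0.0203


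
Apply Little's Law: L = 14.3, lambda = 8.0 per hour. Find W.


W = L / lambda = 14.3 / 8.0 = 1.7875 hours

1.7875 hours


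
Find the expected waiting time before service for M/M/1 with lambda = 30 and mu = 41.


rho = 30/41; Wq = rho/(mu - lambda) = 0.0665 hours

0.0665 hours


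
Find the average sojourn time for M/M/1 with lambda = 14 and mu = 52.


W = 1/(mu - lambda) = 1/(52 - 14) = 0.0263 hours

0.0263 hours


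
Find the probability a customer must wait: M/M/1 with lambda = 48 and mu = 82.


P(wait) = rho = lambda/mu = 48/82 = 0.5854

0.5854


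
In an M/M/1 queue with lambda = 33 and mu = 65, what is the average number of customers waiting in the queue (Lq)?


rho = 33/65; Lq = rho^2/(1-rho) = 0.52

0.52


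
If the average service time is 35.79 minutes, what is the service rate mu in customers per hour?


mu = 60 / avg_service_time = 60 / 35.79 = 1.68 per hour

1.68 per hour


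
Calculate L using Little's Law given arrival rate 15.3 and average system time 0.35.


L = lambda * W = 15.3 * 0.35 = 5.36

5.36


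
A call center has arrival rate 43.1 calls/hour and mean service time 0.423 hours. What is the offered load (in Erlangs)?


Offered load a = lambda * E[S] = 43.1 * 0.423 = 18.23 Erlangs

18.23 Erlangs


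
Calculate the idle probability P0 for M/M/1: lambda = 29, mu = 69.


P0 = 1 - rho = 1 - 29/69 = 0.5797

0.5797


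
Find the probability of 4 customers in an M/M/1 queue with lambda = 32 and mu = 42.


rho = 32/42; P(n) = (1-rho)*rho^n = (1-32/42)*(32/42)^4 = 0.0802

0.0802


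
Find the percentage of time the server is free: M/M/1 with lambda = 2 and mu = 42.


Idle fraction = (1 - rho) * 100 = (1 - 2/42) * 100 = 95.2%

95.2%


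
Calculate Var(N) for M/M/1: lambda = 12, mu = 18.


rho = 12/18; Var(N) = rho/(1-rho)^2 = 6.0

6.0


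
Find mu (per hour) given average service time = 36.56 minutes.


mu = 60 / avg_service_time = 60 / 36.56 = 1.64 per hour

1.64 per hour


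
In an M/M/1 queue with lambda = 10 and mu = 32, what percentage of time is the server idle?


Idle fraction = (1 - rho) * 100 = (1 - 10/32) * 100 = 68.8%

68.8%


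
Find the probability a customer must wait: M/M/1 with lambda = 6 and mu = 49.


P(wait) = rho = lambda/mu = 6/49 = 0.1224

0.1224


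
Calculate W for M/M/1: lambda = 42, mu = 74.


W = 1/(mu - lambda) = 1/(74 - 42) = 0.0313 hours

0.0313 hours


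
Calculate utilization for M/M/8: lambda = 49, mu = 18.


rho = lambda/(c*mu) = 49/(8*18) = 0.3403

0.3403


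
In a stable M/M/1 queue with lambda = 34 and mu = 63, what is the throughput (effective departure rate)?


For a stable queue (lambda < mu), throughput = lambda = 34 per hour

34 per hour


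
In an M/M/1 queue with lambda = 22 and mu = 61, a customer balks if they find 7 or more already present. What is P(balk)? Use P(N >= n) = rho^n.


P(N >= 7) = rho^7 = (22/61)^7 = 0.0008

0.0008


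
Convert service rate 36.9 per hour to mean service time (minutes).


Mean service time = 60/mu = 60/36.9 = 1.63 minutes

1.63 minutes


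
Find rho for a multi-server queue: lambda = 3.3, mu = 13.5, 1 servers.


rho = lambda / (c * mu) = 3.3 / (1 * 13.5) = 0.2444

0.2444


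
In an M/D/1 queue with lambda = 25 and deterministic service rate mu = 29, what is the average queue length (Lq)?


M/D/1: Lq = rho^2 / (2*(1-rho)) where rho = 25/29; Lq = 2.69

2.69


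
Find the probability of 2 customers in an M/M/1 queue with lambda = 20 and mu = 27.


rho = 20/27; P(n) = (1-rho)*rho^n = (1-20/27)*(20/27)^2 = 0.1423

0.1423


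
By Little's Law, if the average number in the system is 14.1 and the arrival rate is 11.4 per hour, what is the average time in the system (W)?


W = L / lambda = 14.1 / 11.4 = 1.2368 hours

1.2368 hours


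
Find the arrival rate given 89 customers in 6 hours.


lambda = total arrivals / time = 89 / 6 = 14.83 per hour

14.83 per hour


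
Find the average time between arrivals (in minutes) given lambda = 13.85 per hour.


Mean interarrival time = 60/lambda = 60/13.85 = 4.33 minutes

4.33 minutes
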